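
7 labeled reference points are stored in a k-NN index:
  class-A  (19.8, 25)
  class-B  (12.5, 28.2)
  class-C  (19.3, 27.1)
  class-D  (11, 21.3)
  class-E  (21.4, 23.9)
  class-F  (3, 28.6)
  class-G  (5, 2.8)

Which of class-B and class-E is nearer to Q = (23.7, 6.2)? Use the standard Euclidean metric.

class-E

Compare squared distances:
d²(Q, class-B) = (23.7−12.5)² + (6.2−28.2)² = 125.44 + 484 = 609.44
d²(Q, class-E) = (23.7−21.4)² + (6.2−23.9)² = 5.29 + 313.29 = 318.58
609.44 > 318.58, so class-E is closer.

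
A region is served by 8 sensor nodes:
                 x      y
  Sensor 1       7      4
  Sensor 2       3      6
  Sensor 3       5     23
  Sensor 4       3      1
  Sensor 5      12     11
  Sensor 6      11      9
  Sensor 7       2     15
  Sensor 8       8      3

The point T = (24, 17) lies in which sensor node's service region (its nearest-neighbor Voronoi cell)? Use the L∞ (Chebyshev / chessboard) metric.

d(T, Sensor 1) = max(17, 13) = 17
d(T, Sensor 2) = max(21, 11) = 21
d(T, Sensor 3) = max(19, 6) = 19
d(T, Sensor 4) = max(21, 16) = 21
d(T, Sensor 5) = max(12, 6) = 12
d(T, Sensor 6) = max(13, 8) = 13
d(T, Sensor 7) = max(22, 2) = 22
d(T, Sensor 8) = max(16, 14) = 16
Minimum is at Sensor 5.

Sensor 5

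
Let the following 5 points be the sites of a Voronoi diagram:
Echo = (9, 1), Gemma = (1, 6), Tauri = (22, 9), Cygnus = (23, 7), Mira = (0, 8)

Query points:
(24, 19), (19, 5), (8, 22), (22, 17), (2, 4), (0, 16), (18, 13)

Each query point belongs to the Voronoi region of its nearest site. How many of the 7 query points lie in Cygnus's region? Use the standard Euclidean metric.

1

(24, 19) — d² to each: Echo:549, Gemma:698, Tauri:104, Cygnus:145, Mira:697 → nearest is Tauri
(19, 5) — d² to each: Echo:116, Gemma:325, Tauri:25, Cygnus:20, Mira:370 → nearest is Cygnus
(8, 22) — d² to each: Echo:442, Gemma:305, Tauri:365, Cygnus:450, Mira:260 → nearest is Mira
(22, 17) — d² to each: Echo:425, Gemma:562, Tauri:64, Cygnus:101, Mira:565 → nearest is Tauri
(2, 4) — d² to each: Echo:58, Gemma:5, Tauri:425, Cygnus:450, Mira:20 → nearest is Gemma
(0, 16) — d² to each: Echo:306, Gemma:101, Tauri:533, Cygnus:610, Mira:64 → nearest is Mira
(18, 13) — d² to each: Echo:225, Gemma:338, Tauri:32, Cygnus:61, Mira:349 → nearest is Tauri
1 of the 7 points has Cygnus as nearest.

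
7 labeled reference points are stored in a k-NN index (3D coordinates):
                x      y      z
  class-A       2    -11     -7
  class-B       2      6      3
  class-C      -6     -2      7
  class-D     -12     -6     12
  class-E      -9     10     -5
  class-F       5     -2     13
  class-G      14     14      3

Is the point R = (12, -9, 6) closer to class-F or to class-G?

Compare squared distances:
d²(R, class-F) = (12−5)² + (-9−(-2))² + (6−13)² = 49 + 49 + 49 = 147
d²(R, class-G) = (12−14)² + (-9−14)² + (6−3)² = 4 + 529 + 9 = 542
147 < 542, so class-F is closer.

class-F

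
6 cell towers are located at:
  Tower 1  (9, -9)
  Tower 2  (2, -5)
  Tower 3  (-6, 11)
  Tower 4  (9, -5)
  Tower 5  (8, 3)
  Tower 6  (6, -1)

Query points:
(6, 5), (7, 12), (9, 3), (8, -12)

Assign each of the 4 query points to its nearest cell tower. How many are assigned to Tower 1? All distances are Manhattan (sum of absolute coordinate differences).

1

(6, 5) — d to each: Tower 1:17, Tower 2:14, Tower 3:18, Tower 4:13, Tower 5:4, Tower 6:6 → nearest is Tower 5
(7, 12) — d to each: Tower 1:23, Tower 2:22, Tower 3:14, Tower 4:19, Tower 5:10, Tower 6:14 → nearest is Tower 5
(9, 3) — d to each: Tower 1:12, Tower 2:15, Tower 3:23, Tower 4:8, Tower 5:1, Tower 6:7 → nearest is Tower 5
(8, -12) — d to each: Tower 1:4, Tower 2:13, Tower 3:37, Tower 4:8, Tower 5:15, Tower 6:13 → nearest is Tower 1
1 of the 4 points has Tower 1 as nearest.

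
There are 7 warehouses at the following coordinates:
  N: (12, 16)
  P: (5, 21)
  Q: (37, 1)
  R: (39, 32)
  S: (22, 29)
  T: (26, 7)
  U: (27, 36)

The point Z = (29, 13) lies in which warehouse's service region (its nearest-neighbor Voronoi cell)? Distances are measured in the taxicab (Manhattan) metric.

T

d(Z,N) = 17 + 3 = 20
d(Z,P) = 24 + 8 = 32
d(Z,Q) = 8 + 12 = 20
d(Z,R) = 10 + 19 = 29
d(Z,S) = 7 + 16 = 23
d(Z,T) = 3 + 6 = 9
d(Z,U) = 2 + 23 = 25
Minimum is at T.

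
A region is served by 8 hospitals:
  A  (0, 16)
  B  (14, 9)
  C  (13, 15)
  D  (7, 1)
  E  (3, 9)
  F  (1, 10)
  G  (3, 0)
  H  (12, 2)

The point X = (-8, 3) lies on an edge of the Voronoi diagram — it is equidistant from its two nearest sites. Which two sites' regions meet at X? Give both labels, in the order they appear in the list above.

F and G

Squared distances from X to each site:
|XA|² = 64 + 169 = 233
|XB|² = 484 + 36 = 520
|XC|² = 441 + 144 = 585
|XD|² = 225 + 4 = 229
|XE|² = 121 + 36 = 157
|XF|² = 81 + 49 = 130
|XG|² = 121 + 9 = 130
|XH|² = 400 + 1 = 401
X is equidistant from F and G (both at squared distance 130), and every other site is strictly farther — so X lies on the F–G Voronoi edge.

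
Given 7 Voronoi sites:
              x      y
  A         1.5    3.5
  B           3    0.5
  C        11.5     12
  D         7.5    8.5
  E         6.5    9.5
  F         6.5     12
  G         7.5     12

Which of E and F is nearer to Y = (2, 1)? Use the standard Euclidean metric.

Compare squared distances:
|YE|² = (2−6.5)² + (1−9.5)² = 20.25 + 72.25 = 92.5
|YF|² = (2−6.5)² + (1−12)² = 20.25 + 121 = 141.25
92.5 < 141.25, so E is closer.

E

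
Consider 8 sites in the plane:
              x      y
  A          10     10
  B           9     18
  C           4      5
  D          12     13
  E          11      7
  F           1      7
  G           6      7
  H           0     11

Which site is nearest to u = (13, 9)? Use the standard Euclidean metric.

Since √ is increasing, it suffices to compare squared distances:
|uA|² = 9 + 1 = 10
|uB|² = 16 + 81 = 97
|uC|² = 81 + 16 = 97
|uD|² = 1 + 16 = 17
|uE|² = 4 + 4 = 8
|uF|² = 144 + 4 = 148
|uG|² = 49 + 4 = 53
|uH|² = 169 + 4 = 173
E is nearest.

E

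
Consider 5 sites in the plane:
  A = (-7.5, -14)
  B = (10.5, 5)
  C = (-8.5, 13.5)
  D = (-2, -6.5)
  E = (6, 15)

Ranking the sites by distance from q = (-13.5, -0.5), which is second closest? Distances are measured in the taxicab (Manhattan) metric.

d(q,A) = |-13.5−(-7.5)| + |-0.5−(-14)| = 6 + 13.5 = 19.5
d(q,B) = |-13.5−10.5| + |-0.5−5| = 24 + 5.5 = 29.5
d(q,C) = |-13.5−(-8.5)| + |-0.5−13.5| = 5 + 14 = 19
d(q,D) = |-13.5−(-2)| + |-0.5−(-6.5)| = 11.5 + 6 = 17.5
d(q,E) = |-13.5−6| + |-0.5−15| = 19.5 + 15.5 = 35
Sorted ascending: D, C, A, … — the second-nearest is C.

C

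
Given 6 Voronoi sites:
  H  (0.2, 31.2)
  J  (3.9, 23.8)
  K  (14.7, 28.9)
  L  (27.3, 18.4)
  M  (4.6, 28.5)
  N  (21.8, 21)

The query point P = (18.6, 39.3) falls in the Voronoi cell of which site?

K

Since √ is increasing, it suffices to compare squared distances:
|PH|² = (18.6−0.2)² + (39.3−31.2)² = 338.56 + 65.61 = 404.17
|PJ|² = (18.6−3.9)² + (39.3−23.8)² = 216.09 + 240.25 = 456.34
|PK|² = (18.6−14.7)² + (39.3−28.9)² = 15.21 + 108.16 = 123.37
|PL|² = (18.6−27.3)² + (39.3−18.4)² = 75.69 + 436.81 = 512.5
|PM|² = (18.6−4.6)² + (39.3−28.5)² = 196 + 116.64 = 312.64
|PN|² = (18.6−21.8)² + (39.3−21)² = 10.24 + 334.89 = 345.13
K is nearest.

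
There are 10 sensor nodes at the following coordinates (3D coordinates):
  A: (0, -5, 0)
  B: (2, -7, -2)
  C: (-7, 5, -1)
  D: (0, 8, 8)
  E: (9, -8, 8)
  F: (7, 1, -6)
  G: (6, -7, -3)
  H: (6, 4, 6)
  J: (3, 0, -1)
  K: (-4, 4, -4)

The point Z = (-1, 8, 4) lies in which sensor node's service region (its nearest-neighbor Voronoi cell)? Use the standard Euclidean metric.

Since √ is increasing, it suffices to compare squared distances:
|ZA|² = 1 + 169 + 16 = 186
|ZB|² = 9 + 225 + 36 = 270
|ZC|² = 36 + 9 + 25 = 70
|ZD|² = 1 + 0 + 16 = 17
|ZE|² = 100 + 256 + 16 = 372
|ZF|² = 64 + 49 + 100 = 213
|ZG|² = 49 + 225 + 49 = 323
|ZH|² = 49 + 16 + 4 = 69
|ZJ|² = 16 + 64 + 25 = 105
|ZK|² = 9 + 16 + 64 = 89
Minimum is at D.

D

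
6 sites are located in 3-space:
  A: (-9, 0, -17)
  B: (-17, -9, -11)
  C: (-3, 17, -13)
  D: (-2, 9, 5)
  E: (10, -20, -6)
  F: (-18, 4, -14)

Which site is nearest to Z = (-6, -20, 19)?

E

Squared Euclidean distances:
|ZA|² = (-6−(-9))² + (-20−0)² + (19−(-17))² = 9 + 400 + 1296 = 1705
|ZB|² = (-6−(-17))² + (-20−(-9))² + (19−(-11))² = 121 + 121 + 900 = 1142
|ZC|² = (-6−(-3))² + (-20−17)² + (19−(-13))² = 9 + 1369 + 1024 = 2402
|ZD|² = (-6−(-2))² + (-20−9)² + (19−5)² = 16 + 841 + 196 = 1053
|ZE|² = (-6−10)² + (-20−(-20))² + (19−(-6))² = 256 + 0 + 625 = 881
|ZF|² = (-6−(-18))² + (-20−4)² + (19−(-14))² = 144 + 576 + 1089 = 1809
Minimum is at E.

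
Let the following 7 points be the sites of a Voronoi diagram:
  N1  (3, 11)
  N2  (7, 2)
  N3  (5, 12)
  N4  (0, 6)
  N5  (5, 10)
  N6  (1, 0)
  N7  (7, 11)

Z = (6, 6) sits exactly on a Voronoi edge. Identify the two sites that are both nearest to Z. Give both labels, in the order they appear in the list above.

N2 and N5

Squared distances from Z to each site:
|ZN1|² = 9 + 25 = 34
|ZN2|² = 1 + 16 = 17
|ZN3|² = 1 + 36 = 37
|ZN4|² = 36 + 0 = 36
|ZN5|² = 1 + 16 = 17
|ZN6|² = 25 + 36 = 61
|ZN7|² = 1 + 25 = 26
Z is equidistant from N2 and N5 (both at squared distance 17), and every other site is strictly farther — so Z lies on the N2–N5 Voronoi edge.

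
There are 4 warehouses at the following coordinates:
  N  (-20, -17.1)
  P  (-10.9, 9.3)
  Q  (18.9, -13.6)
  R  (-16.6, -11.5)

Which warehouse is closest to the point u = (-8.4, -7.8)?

R

Squared Euclidean distances:
|uN|² = 134.56 + 86.49 = 221.05
|uP|² = 6.25 + 292.41 = 298.66
|uQ|² = 745.29 + 33.64 = 778.93
|uR|² = 67.24 + 13.69 = 80.93
R is nearest.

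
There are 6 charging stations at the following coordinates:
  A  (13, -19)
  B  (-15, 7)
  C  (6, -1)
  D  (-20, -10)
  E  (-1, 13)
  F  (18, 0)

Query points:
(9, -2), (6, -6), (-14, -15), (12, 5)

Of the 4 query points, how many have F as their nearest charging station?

1

(9, -2) — d² to each: A:305, B:657, C:10, D:905, E:325, F:85 → nearest is C
(6, -6) — d² to each: A:218, B:610, C:25, D:692, E:410, F:180 → nearest is C
(-14, -15) — d² to each: A:745, B:485, C:596, D:61, E:953, F:1249 → nearest is D
(12, 5) — d² to each: A:577, B:733, C:72, D:1249, E:233, F:61 → nearest is F
1 of the 4 points has F as nearest.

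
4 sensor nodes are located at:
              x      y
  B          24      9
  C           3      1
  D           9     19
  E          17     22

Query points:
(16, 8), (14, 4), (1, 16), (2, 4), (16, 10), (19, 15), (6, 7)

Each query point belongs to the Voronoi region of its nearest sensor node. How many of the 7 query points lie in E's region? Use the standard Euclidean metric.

1

(16, 8) — d² to each: B:65, C:218, D:170, E:197 → nearest is B
(14, 4) — d² to each: B:125, C:130, D:250, E:333 → nearest is B
(1, 16) — d² to each: B:578, C:229, D:73, E:292 → nearest is D
(2, 4) — d² to each: B:509, C:10, D:274, E:549 → nearest is C
(16, 10) — d² to each: B:65, C:250, D:130, E:145 → nearest is B
(19, 15) — d² to each: B:61, C:452, D:116, E:53 → nearest is E
(6, 7) — d² to each: B:328, C:45, D:153, E:346 → nearest is C
1 of the 7 points has E as nearest.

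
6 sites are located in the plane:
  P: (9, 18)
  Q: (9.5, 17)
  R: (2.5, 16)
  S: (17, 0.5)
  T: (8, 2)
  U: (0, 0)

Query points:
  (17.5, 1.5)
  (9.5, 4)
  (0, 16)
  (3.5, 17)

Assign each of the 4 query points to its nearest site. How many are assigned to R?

2

(17.5, 1.5) — d² to each: P:344.5, Q:304.25, R:435.25, S:1.25, T:90.5, U:308.5 → nearest is S
(9.5, 4) — d² to each: P:196.25, Q:169, R:193, S:68.5, T:6.25, U:106.25 → nearest is T
(0, 16) — d² to each: P:85, Q:91.25, R:6.25, S:529.25, T:260, U:256 → nearest is R
(3.5, 17) — d² to each: P:31.25, Q:36, R:2, S:454.5, T:245.25, U:301.25 → nearest is R
2 of the 4 points have R as nearest.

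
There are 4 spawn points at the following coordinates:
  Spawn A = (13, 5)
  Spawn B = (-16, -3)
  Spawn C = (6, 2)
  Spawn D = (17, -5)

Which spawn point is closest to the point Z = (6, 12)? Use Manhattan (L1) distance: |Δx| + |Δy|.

Spawn C

d(Z, Spawn A) = |6−13| + |12−5| = 7 + 7 = 14
d(Z, Spawn B) = |6−(-16)| + |12−(-3)| = 22 + 15 = 37
d(Z, Spawn C) = |6−6| + |12−2| = 0 + 10 = 10
d(Z, Spawn D) = |6−17| + |12−(-5)| = 11 + 17 = 28
Minimum is at Spawn C.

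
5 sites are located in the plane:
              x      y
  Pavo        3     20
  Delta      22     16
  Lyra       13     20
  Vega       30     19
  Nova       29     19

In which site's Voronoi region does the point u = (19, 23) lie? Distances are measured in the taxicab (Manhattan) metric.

d(u, Pavo) = |19−3| + |23−20| = 16 + 3 = 19
d(u, Delta) = |19−22| + |23−16| = 3 + 7 = 10
d(u, Lyra) = |19−13| + |23−20| = 6 + 3 = 9
d(u, Vega) = |19−30| + |23−19| = 11 + 4 = 15
d(u, Nova) = |19−29| + |23−19| = 10 + 4 = 14
The smallest is to Lyra, so u lies in the Voronoi region of Lyra.

Lyra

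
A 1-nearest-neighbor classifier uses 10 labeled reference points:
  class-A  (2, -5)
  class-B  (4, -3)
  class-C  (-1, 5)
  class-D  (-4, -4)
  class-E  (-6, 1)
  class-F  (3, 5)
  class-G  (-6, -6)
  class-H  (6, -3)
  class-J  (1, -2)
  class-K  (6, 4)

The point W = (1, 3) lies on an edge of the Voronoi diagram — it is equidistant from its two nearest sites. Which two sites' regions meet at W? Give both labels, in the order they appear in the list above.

Squared distances from W to each site:
d²(W, class-A) = 1 + 64 = 65
d²(W, class-B) = 9 + 36 = 45
d²(W, class-C) = 4 + 4 = 8
d²(W, class-D) = 25 + 49 = 74
d²(W, class-E) = 49 + 4 = 53
d²(W, class-F) = 4 + 4 = 8
d²(W, class-G) = 49 + 81 = 130
d²(W, class-H) = 25 + 36 = 61
d²(W, class-J) = 0 + 25 = 25
d²(W, class-K) = 25 + 1 = 26
W is equidistant from class-C and class-F (both at squared distance 8), and every other site is strictly farther — so W lies on the class-C–class-F Voronoi edge.

class-C and class-F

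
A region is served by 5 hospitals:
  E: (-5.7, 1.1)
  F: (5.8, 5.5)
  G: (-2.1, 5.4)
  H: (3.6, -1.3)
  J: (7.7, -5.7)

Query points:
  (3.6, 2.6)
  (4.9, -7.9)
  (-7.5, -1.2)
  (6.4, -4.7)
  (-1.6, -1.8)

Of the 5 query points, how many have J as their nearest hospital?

2

(3.6, 2.6) — d² to each: E:88.74, F:13.25, G:40.33, H:15.21, J:85.7 → nearest is F
(4.9, -7.9) — d² to each: E:193.36, F:180.37, G:225.89, H:45.25, J:12.68 → nearest is J
(-7.5, -1.2) — d² to each: E:8.53, F:221.78, G:72.72, H:123.22, J:251.29 → nearest is E
(6.4, -4.7) — d² to each: E:180.05, F:104.4, G:174.26, H:19.4, J:2.69 → nearest is J
(-1.6, -1.8) — d² to each: E:25.22, F:108.05, G:52.09, H:27.29, J:101.7 → nearest is E
2 of the 5 points have J as nearest.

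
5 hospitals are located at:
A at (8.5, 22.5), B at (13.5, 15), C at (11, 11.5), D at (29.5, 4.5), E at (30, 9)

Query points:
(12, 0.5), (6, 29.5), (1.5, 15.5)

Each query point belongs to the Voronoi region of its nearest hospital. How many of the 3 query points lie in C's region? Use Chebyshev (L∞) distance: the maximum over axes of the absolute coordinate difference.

(12, 0.5) — d to each: A:22, B:14.5, C:11, D:17.5, E:18 → nearest is C
(6, 29.5) — d to each: A:7, B:14.5, C:18, D:25, E:24 → nearest is A
(1.5, 15.5) — d to each: A:7, B:12, C:9.5, D:28, E:28.5 → nearest is A
1 of the 3 points has C as nearest.

1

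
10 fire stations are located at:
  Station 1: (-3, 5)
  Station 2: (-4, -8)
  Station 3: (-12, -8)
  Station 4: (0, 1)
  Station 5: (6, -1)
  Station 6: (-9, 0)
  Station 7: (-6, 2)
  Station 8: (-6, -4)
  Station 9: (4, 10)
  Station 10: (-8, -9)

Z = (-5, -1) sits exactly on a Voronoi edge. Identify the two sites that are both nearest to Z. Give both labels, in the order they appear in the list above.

Squared distances from Z to each site:
d²(Z, Station 1) = (-5−(-3))² + (-1−5)² = 4 + 36 = 40
d²(Z, Station 2) = (-5−(-4))² + (-1−(-8))² = 1 + 49 = 50
d²(Z, Station 3) = (-5−(-12))² + (-1−(-8))² = 49 + 49 = 98
d²(Z, Station 4) = (-5−0)² + (-1−1)² = 25 + 4 = 29
d²(Z, Station 5) = (-5−6)² + (-1−(-1))² = 121 + 0 = 121
d²(Z, Station 6) = (-5−(-9))² + (-1−0)² = 16 + 1 = 17
d²(Z, Station 7) = (-5−(-6))² + (-1−2)² = 1 + 9 = 10
d²(Z, Station 8) = (-5−(-6))² + (-1−(-4))² = 1 + 9 = 10
d²(Z, Station 9) = (-5−4)² + (-1−10)² = 81 + 121 = 202
d²(Z, Station 10) = (-5−(-8))² + (-1−(-9))² = 9 + 64 = 73
Z is equidistant from Station 7 and Station 8 (both at squared distance 10), and every other site is strictly farther — so Z lies on the Station 7–Station 8 Voronoi edge.

Station 7 and Station 8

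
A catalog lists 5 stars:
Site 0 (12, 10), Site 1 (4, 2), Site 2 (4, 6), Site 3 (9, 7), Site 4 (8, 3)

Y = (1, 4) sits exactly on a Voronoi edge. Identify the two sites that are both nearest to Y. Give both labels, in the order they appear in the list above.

Site 1 and Site 2

Squared distances from Y to each site:
d²(Y, Site 0) = (1−12)² + (4−10)² = 121 + 36 = 157
d²(Y, Site 1) = (1−4)² + (4−2)² = 9 + 4 = 13
d²(Y, Site 2) = (1−4)² + (4−6)² = 9 + 4 = 13
d²(Y, Site 3) = (1−9)² + (4−7)² = 64 + 9 = 73
d²(Y, Site 4) = (1−8)² + (4−3)² = 49 + 1 = 50
Y is equidistant from Site 1 and Site 2 (both at squared distance 13), and every other site is strictly farther — so Y lies on the Site 1–Site 2 Voronoi edge.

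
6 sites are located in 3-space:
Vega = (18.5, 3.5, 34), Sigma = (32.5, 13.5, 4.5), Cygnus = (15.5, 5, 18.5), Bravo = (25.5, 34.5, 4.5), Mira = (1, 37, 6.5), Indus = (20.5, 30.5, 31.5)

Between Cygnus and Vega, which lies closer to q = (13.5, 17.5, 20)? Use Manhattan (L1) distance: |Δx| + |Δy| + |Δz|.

Cygnus

d(q, Cygnus) = |13.5−15.5| + |17.5−5| + |20−18.5| = 2 + 12.5 + 1.5 = 16
d(q, Vega) = |13.5−18.5| + |17.5−3.5| + |20−34| = 5 + 14 + 14 = 33
16 < 33, so Cygnus is closer.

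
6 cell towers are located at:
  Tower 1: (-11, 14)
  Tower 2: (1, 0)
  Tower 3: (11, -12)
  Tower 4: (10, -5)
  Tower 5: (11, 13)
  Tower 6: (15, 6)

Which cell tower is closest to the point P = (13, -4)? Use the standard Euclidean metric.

Compare squared distances (the ordering matches that of the actual distances):
d²(P, Tower 1) = 576 + 324 = 900
d²(P, Tower 2) = 144 + 16 = 160
d²(P, Tower 3) = 4 + 64 = 68
d²(P, Tower 4) = 9 + 1 = 10
d²(P, Tower 5) = 4 + 289 = 293
d²(P, Tower 6) = 4 + 100 = 104
Tower 4 is nearest.

Tower 4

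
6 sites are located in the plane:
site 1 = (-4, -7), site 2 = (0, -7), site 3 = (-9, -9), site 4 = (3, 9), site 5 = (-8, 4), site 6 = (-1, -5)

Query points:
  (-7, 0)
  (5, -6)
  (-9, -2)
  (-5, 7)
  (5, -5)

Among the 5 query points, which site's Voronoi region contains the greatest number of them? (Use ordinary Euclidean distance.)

(-7, 0) — d² to each: site 1:58, site 2:98, site 3:85, site 4:181, site 5:17, site 6:61 → nearest is site 5
(5, -6) — d² to each: site 1:82, site 2:26, site 3:205, site 4:229, site 5:269, site 6:37 → nearest is site 2
(-9, -2) — d² to each: site 1:50, site 2:106, site 3:49, site 4:265, site 5:37, site 6:73 → nearest is site 5
(-5, 7) — d² to each: site 1:197, site 2:221, site 3:272, site 4:68, site 5:18, site 6:160 → nearest is site 5
(5, -5) — d² to each: site 1:85, site 2:29, site 3:212, site 4:200, site 5:250, site 6:36 → nearest is site 2
Tally — site 2:2, site 5:3. site 5 captures the most (3).

site 5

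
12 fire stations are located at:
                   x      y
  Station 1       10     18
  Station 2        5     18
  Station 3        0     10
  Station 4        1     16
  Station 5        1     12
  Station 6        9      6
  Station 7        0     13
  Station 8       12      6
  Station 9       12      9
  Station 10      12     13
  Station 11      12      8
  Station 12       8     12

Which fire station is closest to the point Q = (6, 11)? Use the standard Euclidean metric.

Station 12

Since √ is increasing, it suffices to compare squared distances:
d²(Q, Station 1) = (6−10)² + (11−18)² = 16 + 49 = 65
d²(Q, Station 2) = (6−5)² + (11−18)² = 1 + 49 = 50
d²(Q, Station 3) = (6−0)² + (11−10)² = 36 + 1 = 37
d²(Q, Station 4) = (6−1)² + (11−16)² = 25 + 25 = 50
d²(Q, Station 5) = (6−1)² + (11−12)² = 25 + 1 = 26
d²(Q, Station 6) = (6−9)² + (11−6)² = 9 + 25 = 34
d²(Q, Station 7) = (6−0)² + (11−13)² = 36 + 4 = 40
d²(Q, Station 8) = (6−12)² + (11−6)² = 36 + 25 = 61
d²(Q, Station 9) = (6−12)² + (11−9)² = 36 + 4 = 40
d²(Q, Station 10) = (6−12)² + (11−13)² = 36 + 4 = 40
d²(Q, Station 11) = (6−12)² + (11−8)² = 36 + 9 = 45
d²(Q, Station 12) = (6−8)² + (11−12)² = 4 + 1 = 5
Minimum is at Station 12.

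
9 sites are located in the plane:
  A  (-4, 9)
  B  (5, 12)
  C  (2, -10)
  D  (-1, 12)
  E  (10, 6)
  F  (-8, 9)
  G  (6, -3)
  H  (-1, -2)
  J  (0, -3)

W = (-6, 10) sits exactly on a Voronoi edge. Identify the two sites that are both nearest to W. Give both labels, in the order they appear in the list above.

Squared distances from W to each site:
|WA|² = 4 + 1 = 5
|WB|² = 121 + 4 = 125
|WC|² = 64 + 400 = 464
|WD|² = 25 + 4 = 29
|WE|² = 256 + 16 = 272
|WF|² = 4 + 1 = 5
|WG|² = 144 + 169 = 313
|WH|² = 25 + 144 = 169
|WJ|² = 36 + 169 = 205
W is equidistant from A and F (both at squared distance 5), and every other site is strictly farther — so W lies on the A–F Voronoi edge.

A and F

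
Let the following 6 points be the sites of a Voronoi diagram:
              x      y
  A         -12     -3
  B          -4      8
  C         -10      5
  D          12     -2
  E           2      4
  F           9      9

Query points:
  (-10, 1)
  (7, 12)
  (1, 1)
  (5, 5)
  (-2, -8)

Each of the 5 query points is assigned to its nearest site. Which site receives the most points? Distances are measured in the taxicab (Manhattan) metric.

E

(-10, 1) — d to each: A:6, B:13, C:4, D:25, E:15, F:27 → nearest is C
(7, 12) — d to each: A:34, B:15, C:24, D:19, E:13, F:5 → nearest is F
(1, 1) — d to each: A:17, B:12, C:15, D:14, E:4, F:16 → nearest is E
(5, 5) — d to each: A:25, B:12, C:15, D:14, E:4, F:8 → nearest is E
(-2, -8) — d to each: A:15, B:18, C:21, D:20, E:16, F:28 → nearest is A
Tally — A:1, C:1, E:2, F:1. E captures the most (2).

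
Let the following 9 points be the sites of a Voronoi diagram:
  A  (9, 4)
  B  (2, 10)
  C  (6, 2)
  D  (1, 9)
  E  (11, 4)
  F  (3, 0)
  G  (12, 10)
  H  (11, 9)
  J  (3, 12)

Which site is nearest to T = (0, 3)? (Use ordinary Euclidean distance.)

Squared Euclidean distances:
|TA|² = 81 + 1 = 82
|TB|² = 4 + 49 = 53
|TC|² = 36 + 1 = 37
|TD|² = 1 + 36 = 37
|TE|² = 121 + 1 = 122
|TF|² = 9 + 9 = 18
|TG|² = 144 + 49 = 193
|TH|² = 121 + 36 = 157
|TJ|² = 9 + 81 = 90
F is nearest.

F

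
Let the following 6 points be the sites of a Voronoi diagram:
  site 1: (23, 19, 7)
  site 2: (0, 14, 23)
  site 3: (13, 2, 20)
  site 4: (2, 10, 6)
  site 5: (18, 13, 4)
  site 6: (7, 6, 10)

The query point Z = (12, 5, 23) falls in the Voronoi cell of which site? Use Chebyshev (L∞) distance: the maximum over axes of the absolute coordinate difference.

d(Z, site 1) = max(11, 14, 16) = 16
d(Z, site 2) = max(12, 9, 0) = 12
d(Z, site 3) = max(1, 3, 3) = 3
d(Z, site 4) = max(10, 5, 17) = 17
d(Z, site 5) = max(6, 8, 19) = 19
d(Z, site 6) = max(5, 1, 13) = 13
The smallest is to site 3, so Z lies in the Voronoi region of site 3.

site 3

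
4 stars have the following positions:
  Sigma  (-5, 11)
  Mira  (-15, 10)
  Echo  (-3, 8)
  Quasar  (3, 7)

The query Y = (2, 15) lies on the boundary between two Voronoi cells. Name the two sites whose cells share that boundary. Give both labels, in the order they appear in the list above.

Sigma and Quasar

Squared distances from Y to each site:
d²(Y, Sigma) = (2−(-5))² + (15−11)² = 49 + 16 = 65
d²(Y, Mira) = (2−(-15))² + (15−10)² = 289 + 25 = 314
d²(Y, Echo) = (2−(-3))² + (15−8)² = 25 + 49 = 74
d²(Y, Quasar) = (2−3)² + (15−7)² = 1 + 64 = 65
Y is equidistant from Sigma and Quasar (both at squared distance 65), and every other site is strictly farther — so Y lies on the Sigma–Quasar Voronoi edge.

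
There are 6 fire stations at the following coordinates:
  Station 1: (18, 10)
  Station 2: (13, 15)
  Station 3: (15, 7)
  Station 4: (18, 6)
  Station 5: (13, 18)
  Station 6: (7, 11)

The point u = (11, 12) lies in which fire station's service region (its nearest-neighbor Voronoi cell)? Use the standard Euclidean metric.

Compare squared distances (the ordering matches that of the actual distances):
d²(u, Station 1) = (11−18)² + (12−10)² = 49 + 4 = 53
d²(u, Station 2) = (11−13)² + (12−15)² = 4 + 9 = 13
d²(u, Station 3) = (11−15)² + (12−7)² = 16 + 25 = 41
d²(u, Station 4) = (11−18)² + (12−6)² = 49 + 36 = 85
d²(u, Station 5) = (11−13)² + (12−18)² = 4 + 36 = 40
d²(u, Station 6) = (11−7)² + (12−11)² = 16 + 1 = 17
Station 2 is nearest.

Station 2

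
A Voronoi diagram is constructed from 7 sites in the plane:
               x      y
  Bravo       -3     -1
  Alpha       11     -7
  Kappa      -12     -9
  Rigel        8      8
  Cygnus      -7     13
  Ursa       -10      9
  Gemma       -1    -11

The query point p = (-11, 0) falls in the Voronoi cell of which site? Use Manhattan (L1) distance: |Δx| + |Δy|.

d(p, Bravo) = |-11−(-3)| + |0−(-1)| = 8 + 1 = 9
d(p, Alpha) = |-11−11| + |0−(-7)| = 22 + 7 = 29
d(p, Kappa) = |-11−(-12)| + |0−(-9)| = 1 + 9 = 10
d(p, Rigel) = |-11−8| + |0−8| = 19 + 8 = 27
d(p, Cygnus) = |-11−(-7)| + |0−13| = 4 + 13 = 17
d(p, Ursa) = |-11−(-10)| + |0−9| = 1 + 9 = 10
d(p, Gemma) = |-11−(-1)| + |0−(-11)| = 10 + 11 = 21
Minimum is at Bravo.

Bravo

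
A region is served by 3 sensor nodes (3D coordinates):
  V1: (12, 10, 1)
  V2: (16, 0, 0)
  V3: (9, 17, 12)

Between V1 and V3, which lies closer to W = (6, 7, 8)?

V1

Compare squared distances:
|WV1|² = (6−12)² + (7−10)² + (8−1)² = 36 + 9 + 49 = 94
|WV3|² = (6−9)² + (7−17)² + (8−12)² = 9 + 100 + 16 = 125
94 < 125, so V1 is closer.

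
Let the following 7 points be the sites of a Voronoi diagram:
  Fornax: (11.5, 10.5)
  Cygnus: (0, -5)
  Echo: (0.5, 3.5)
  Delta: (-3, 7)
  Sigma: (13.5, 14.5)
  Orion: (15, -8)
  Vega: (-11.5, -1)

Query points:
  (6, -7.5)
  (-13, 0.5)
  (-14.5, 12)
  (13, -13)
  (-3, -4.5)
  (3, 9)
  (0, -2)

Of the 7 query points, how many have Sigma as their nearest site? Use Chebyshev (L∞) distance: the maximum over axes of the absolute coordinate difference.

(6, -7.5) — d to each: Fornax:18, Cygnus:6, Echo:11, Delta:14.5, Sigma:22, Orion:9, Vega:17.5 → nearest is Cygnus
(-13, 0.5) — d to each: Fornax:24.5, Cygnus:13, Echo:13.5, Delta:10, Sigma:26.5, Orion:28, Vega:1.5 → nearest is Vega
(-14.5, 12) — d to each: Fornax:26, Cygnus:17, Echo:15, Delta:11.5, Sigma:28, Orion:29.5, Vega:13 → nearest is Delta
(13, -13) — d to each: Fornax:23.5, Cygnus:13, Echo:16.5, Delta:20, Sigma:27.5, Orion:5, Vega:24.5 → nearest is Orion
(-3, -4.5) — d to each: Fornax:15, Cygnus:3, Echo:8, Delta:11.5, Sigma:19, Orion:18, Vega:8.5 → nearest is Cygnus
(3, 9) — d to each: Fornax:8.5, Cygnus:14, Echo:5.5, Delta:6, Sigma:10.5, Orion:17, Vega:14.5 → nearest is Echo
(0, -2) — d to each: Fornax:12.5, Cygnus:3, Echo:5.5, Delta:9, Sigma:16.5, Orion:15, Vega:11.5 → nearest is Cygnus
0 of the 7 points have Sigma as nearest.

0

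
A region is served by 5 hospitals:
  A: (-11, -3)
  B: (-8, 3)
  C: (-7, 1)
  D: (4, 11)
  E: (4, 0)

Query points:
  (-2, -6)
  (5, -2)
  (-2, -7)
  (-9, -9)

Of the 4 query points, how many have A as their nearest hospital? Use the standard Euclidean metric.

1

(-2, -6) — d² to each: A:90, B:117, C:74, D:325, E:72 → nearest is E
(5, -2) — d² to each: A:257, B:194, C:153, D:170, E:5 → nearest is E
(-2, -7) — d² to each: A:97, B:136, C:89, D:360, E:85 → nearest is E
(-9, -9) — d² to each: A:40, B:145, C:104, D:569, E:250 → nearest is A
1 of the 4 points has A as nearest.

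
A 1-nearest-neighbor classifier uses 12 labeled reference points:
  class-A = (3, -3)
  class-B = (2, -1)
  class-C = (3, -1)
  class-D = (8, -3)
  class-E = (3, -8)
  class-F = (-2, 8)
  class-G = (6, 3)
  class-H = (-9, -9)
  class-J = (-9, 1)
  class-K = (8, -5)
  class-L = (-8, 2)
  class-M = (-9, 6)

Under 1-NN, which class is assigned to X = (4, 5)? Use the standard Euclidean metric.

Since √ is increasing, it suffices to compare squared distances:
d²(X, class-A) = 1 + 64 = 65
d²(X, class-B) = 4 + 36 = 40
d²(X, class-C) = 1 + 36 = 37
d²(X, class-D) = 16 + 64 = 80
d²(X, class-E) = 1 + 169 = 170
d²(X, class-F) = 36 + 9 = 45
d²(X, class-G) = 4 + 4 = 8
d²(X, class-H) = 169 + 196 = 365
d²(X, class-J) = 169 + 16 = 185
d²(X, class-K) = 16 + 100 = 116
d²(X, class-L) = 144 + 9 = 153
d²(X, class-M) = 169 + 1 = 170
Minimum is at class-G.

class-G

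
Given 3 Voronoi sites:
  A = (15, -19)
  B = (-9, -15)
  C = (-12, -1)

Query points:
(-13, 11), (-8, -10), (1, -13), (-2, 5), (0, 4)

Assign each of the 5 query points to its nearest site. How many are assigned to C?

3

(-13, 11) — d² to each: A:1684, B:692, C:145 → nearest is C
(-8, -10) — d² to each: A:610, B:26, C:97 → nearest is B
(1, -13) — d² to each: A:232, B:104, C:313 → nearest is B
(-2, 5) — d² to each: A:865, B:449, C:136 → nearest is C
(0, 4) — d² to each: A:754, B:442, C:169 → nearest is C
3 of the 5 points have C as nearest.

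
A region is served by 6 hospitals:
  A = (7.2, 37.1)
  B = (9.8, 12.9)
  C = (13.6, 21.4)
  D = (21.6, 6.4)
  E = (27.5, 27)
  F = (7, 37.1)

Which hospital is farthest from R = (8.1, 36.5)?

Squared Euclidean distances:
|RA|² = 0.81 + 0.36 = 1.17
|RB|² = 2.89 + 556.96 = 559.85
|RC|² = 30.25 + 228.01 = 258.26
|RD|² = 182.25 + 906.01 = 1088.26
|RE|² = 376.36 + 90.25 = 466.61
|RF|² = 1.21 + 0.36 = 1.57
The largest is to D.

D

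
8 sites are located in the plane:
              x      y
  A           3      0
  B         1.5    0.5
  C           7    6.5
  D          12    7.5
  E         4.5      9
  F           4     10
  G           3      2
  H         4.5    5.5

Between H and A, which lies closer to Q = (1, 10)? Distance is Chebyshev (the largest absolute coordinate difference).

H

d(Q,H) = max(3.5, 4.5) = 4.5
d(Q,A) = max(2, 10) = 10
4.5 < 10, so H is closer.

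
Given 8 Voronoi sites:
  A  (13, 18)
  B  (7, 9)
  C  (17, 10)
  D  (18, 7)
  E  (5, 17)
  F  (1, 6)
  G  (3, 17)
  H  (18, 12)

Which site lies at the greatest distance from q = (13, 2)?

Since √ is increasing, it suffices to compare squared distances:
|qA|² = (13−13)² + (2−18)² = 0 + 256 = 256
|qB|² = (13−7)² + (2−9)² = 36 + 49 = 85
|qC|² = (13−17)² + (2−10)² = 16 + 64 = 80
|qD|² = (13−18)² + (2−7)² = 25 + 25 = 50
|qE|² = (13−5)² + (2−17)² = 64 + 225 = 289
|qF|² = (13−1)² + (2−6)² = 144 + 16 = 160
|qG|² = (13−3)² + (2−17)² = 100 + 225 = 325
|qH|² = (13−18)² + (2−12)² = 25 + 100 = 125
The largest is to G.

G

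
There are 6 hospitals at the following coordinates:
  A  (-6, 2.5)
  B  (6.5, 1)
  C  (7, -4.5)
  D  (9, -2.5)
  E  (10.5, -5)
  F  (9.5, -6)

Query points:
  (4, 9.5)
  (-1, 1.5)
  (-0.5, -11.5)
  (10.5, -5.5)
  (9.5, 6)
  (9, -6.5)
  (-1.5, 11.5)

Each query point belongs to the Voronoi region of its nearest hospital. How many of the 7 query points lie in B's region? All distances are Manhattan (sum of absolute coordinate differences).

(4, 9.5) — d to each: A:17, B:11, C:17, D:17, E:21, F:21 → nearest is B
(-1, 1.5) — d to each: A:6, B:8, C:14, D:14, E:18, F:18 → nearest is A
(-0.5, -11.5) — d to each: A:19.5, B:19.5, C:14.5, D:18.5, E:17.5, F:15.5 → nearest is C
(10.5, -5.5) — d to each: A:24.5, B:10.5, C:4.5, D:4.5, E:0.5, F:1.5 → nearest is E
(9.5, 6) — d to each: A:19, B:8, C:13, D:9, E:12, F:12 → nearest is B
(9, -6.5) — d to each: A:24, B:10, C:4, D:4, E:3, F:1 → nearest is F
(-1.5, 11.5) — d to each: A:13.5, B:18.5, C:24.5, D:24.5, E:28.5, F:28.5 → nearest is A
2 of the 7 points have B as nearest.

2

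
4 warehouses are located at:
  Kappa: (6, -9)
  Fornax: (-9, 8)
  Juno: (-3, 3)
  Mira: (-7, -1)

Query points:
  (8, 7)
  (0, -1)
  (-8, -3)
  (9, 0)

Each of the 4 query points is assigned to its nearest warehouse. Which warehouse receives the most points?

(8, 7) — d² to each: Kappa:260, Fornax:290, Juno:137, Mira:289 → nearest is Juno
(0, -1) — d² to each: Kappa:100, Fornax:162, Juno:25, Mira:49 → nearest is Juno
(-8, -3) — d² to each: Kappa:232, Fornax:122, Juno:61, Mira:5 → nearest is Mira
(9, 0) — d² to each: Kappa:90, Fornax:388, Juno:153, Mira:257 → nearest is Kappa
Tally — Kappa:1, Juno:2, Mira:1. Juno captures the most (2).

Juno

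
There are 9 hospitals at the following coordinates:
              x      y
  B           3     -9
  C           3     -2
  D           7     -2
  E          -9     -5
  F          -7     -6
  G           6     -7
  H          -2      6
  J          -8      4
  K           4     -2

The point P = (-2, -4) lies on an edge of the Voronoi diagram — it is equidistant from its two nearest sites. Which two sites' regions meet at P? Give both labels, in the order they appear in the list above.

C and F

Squared distances from P to each site:
|PB|² = (-2−3)² + (-4−(-9))² = 25 + 25 = 50
|PC|² = (-2−3)² + (-4−(-2))² = 25 + 4 = 29
|PD|² = (-2−7)² + (-4−(-2))² = 81 + 4 = 85
|PE|² = (-2−(-9))² + (-4−(-5))² = 49 + 1 = 50
|PF|² = (-2−(-7))² + (-4−(-6))² = 25 + 4 = 29
|PG|² = (-2−6)² + (-4−(-7))² = 64 + 9 = 73
|PH|² = (-2−(-2))² + (-4−6)² = 0 + 100 = 100
|PJ|² = (-2−(-8))² + (-4−4)² = 36 + 64 = 100
|PK|² = (-2−4)² + (-4−(-2))² = 36 + 4 = 40
P is equidistant from C and F (both at squared distance 29), and every other site is strictly farther — so P lies on the C–F Voronoi edge.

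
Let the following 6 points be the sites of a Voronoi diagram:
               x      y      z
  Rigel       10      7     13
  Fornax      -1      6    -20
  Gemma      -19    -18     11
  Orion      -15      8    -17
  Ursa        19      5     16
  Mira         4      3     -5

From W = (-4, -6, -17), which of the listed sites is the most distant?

Squared Euclidean distances:
d²(W, Rigel) = (-4−10)² + (-6−7)² + (-17−13)² = 196 + 169 + 900 = 1265
d²(W, Fornax) = (-4−(-1))² + (-6−6)² + (-17−(-20))² = 9 + 144 + 9 = 162
d²(W, Gemma) = (-4−(-19))² + (-6−(-18))² + (-17−11)² = 225 + 144 + 784 = 1153
d²(W, Orion) = (-4−(-15))² + (-6−8)² + (-17−(-17))² = 121 + 196 + 0 = 317
d²(W, Ursa) = (-4−19)² + (-6−5)² + (-17−16)² = 529 + 121 + 1089 = 1739
d²(W, Mira) = (-4−4)² + (-6−3)² + (-17−(-5))² = 64 + 81 + 144 = 289
The largest is to Ursa.

Ursa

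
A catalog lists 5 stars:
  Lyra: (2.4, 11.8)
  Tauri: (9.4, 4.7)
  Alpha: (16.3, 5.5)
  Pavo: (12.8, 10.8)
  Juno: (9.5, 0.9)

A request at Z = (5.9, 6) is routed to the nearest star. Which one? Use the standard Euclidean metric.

Compare squared distances (the ordering matches that of the actual distances):
d²(Z, Lyra) = (5.9−2.4)² + (6−11.8)² = 12.25 + 33.64 = 45.89
d²(Z, Tauri) = (5.9−9.4)² + (6−4.7)² = 12.25 + 1.69 = 13.94
d²(Z, Alpha) = (5.9−16.3)² + (6−5.5)² = 108.16 + 0.25 = 108.41
d²(Z, Pavo) = (5.9−12.8)² + (6−10.8)² = 47.61 + 23.04 = 70.65
d²(Z, Juno) = (5.9−9.5)² + (6−0.9)² = 12.96 + 26.01 = 38.97
Minimum is at Tauri.

Tauri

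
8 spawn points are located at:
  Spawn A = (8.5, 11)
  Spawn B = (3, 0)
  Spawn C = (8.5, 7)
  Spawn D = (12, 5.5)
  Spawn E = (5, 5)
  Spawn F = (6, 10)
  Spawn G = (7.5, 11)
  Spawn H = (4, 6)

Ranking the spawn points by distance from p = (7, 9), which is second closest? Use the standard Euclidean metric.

Spawn G

Since √ is increasing, it suffices to compare squared distances:
d²(p, Spawn A) = (7−8.5)² + (9−11)² = 2.25 + 4 = 6.25
d²(p, Spawn B) = (7−3)² + (9−0)² = 16 + 81 = 97
d²(p, Spawn C) = (7−8.5)² + (9−7)² = 2.25 + 4 = 6.25
d²(p, Spawn D) = (7−12)² + (9−5.5)² = 25 + 12.25 = 37.25
d²(p, Spawn E) = (7−5)² + (9−5)² = 4 + 16 = 20
d²(p, Spawn F) = (7−6)² + (9−10)² = 1 + 1 = 2
d²(p, Spawn G) = (7−7.5)² + (9−11)² = 0.25 + 4 = 4.25
d²(p, Spawn H) = (7−4)² + (9−6)² = 9 + 9 = 18
Sorted ascending: Spawn F, Spawn G, Spawn A, … — the second-nearest is Spawn G.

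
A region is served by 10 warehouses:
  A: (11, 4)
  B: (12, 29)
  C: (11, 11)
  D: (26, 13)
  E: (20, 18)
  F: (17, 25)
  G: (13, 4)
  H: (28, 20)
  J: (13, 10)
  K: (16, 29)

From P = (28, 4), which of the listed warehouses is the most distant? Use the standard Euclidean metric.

B

Since √ is increasing, it suffices to compare squared distances:
|PA|² = (28−11)² + (4−4)² = 289 + 0 = 289
|PB|² = (28−12)² + (4−29)² = 256 + 625 = 881
|PC|² = (28−11)² + (4−11)² = 289 + 49 = 338
|PD|² = (28−26)² + (4−13)² = 4 + 81 = 85
|PE|² = (28−20)² + (4−18)² = 64 + 196 = 260
|PF|² = (28−17)² + (4−25)² = 121 + 441 = 562
|PG|² = (28−13)² + (4−4)² = 225 + 0 = 225
|PH|² = (28−28)² + (4−20)² = 0 + 256 = 256
|PJ|² = (28−13)² + (4−10)² = 225 + 36 = 261
|PK|² = (28−16)² + (4−29)² = 144 + 625 = 769
The largest is to B.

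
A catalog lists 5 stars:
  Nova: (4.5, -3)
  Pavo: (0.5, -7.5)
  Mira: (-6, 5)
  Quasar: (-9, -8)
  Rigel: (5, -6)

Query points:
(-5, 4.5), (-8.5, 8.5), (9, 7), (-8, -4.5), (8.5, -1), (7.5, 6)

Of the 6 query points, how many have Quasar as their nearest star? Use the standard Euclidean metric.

(-5, 4.5) — d² to each: Nova:146.5, Pavo:174.25, Mira:1.25, Quasar:172.25, Rigel:210.25 → nearest is Mira
(-8.5, 8.5) — d² to each: Nova:301.25, Pavo:337, Mira:18.5, Quasar:272.5, Rigel:392.5 → nearest is Mira
(9, 7) — d² to each: Nova:120.25, Pavo:282.5, Mira:229, Quasar:549, Rigel:185 → nearest is Nova
(-8, -4.5) — d² to each: Nova:158.5, Pavo:81.25, Mira:94.25, Quasar:13.25, Rigel:171.25 → nearest is Quasar
(8.5, -1) — d² to each: Nova:20, Pavo:106.25, Mira:246.25, Quasar:355.25, Rigel:37.25 → nearest is Nova
(7.5, 6) — d² to each: Nova:90, Pavo:231.25, Mira:183.25, Quasar:468.25, Rigel:150.25 → nearest is Nova
1 of the 6 points has Quasar as nearest.

1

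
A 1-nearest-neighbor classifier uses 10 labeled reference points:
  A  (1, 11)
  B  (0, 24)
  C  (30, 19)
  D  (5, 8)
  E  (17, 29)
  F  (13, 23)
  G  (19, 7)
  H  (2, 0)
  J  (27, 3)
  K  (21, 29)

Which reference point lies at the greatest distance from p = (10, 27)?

Compare squared distances (the ordering matches that of the actual distances):
|pA|² = 81 + 256 = 337
|pB|² = 100 + 9 = 109
|pC|² = 400 + 64 = 464
|pD|² = 25 + 361 = 386
|pE|² = 49 + 4 = 53
|pF|² = 9 + 16 = 25
|pG|² = 81 + 400 = 481
|pH|² = 64 + 729 = 793
|pJ|² = 289 + 576 = 865
|pK|² = 121 + 4 = 125
The largest is to J.

J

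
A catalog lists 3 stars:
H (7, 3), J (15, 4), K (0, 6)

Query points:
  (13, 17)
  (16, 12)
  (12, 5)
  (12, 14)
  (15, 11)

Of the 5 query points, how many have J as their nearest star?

(13, 17) — d² to each: H:232, J:173, K:290 → nearest is J
(16, 12) — d² to each: H:162, J:65, K:292 → nearest is J
(12, 5) — d² to each: H:29, J:10, K:145 → nearest is J
(12, 14) — d² to each: H:146, J:109, K:208 → nearest is J
(15, 11) — d² to each: H:128, J:49, K:250 → nearest is J
5 of the 5 points have J as nearest.

5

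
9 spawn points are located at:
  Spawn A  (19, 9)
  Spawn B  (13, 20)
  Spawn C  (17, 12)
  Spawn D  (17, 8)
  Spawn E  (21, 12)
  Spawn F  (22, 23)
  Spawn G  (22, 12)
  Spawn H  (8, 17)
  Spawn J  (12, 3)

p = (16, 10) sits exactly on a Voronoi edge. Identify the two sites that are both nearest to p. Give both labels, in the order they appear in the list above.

Squared distances from p to each site:
d²(p, Spawn A) = 9 + 1 = 10
d²(p, Spawn B) = 9 + 100 = 109
d²(p, Spawn C) = 1 + 4 = 5
d²(p, Spawn D) = 1 + 4 = 5
d²(p, Spawn E) = 25 + 4 = 29
d²(p, Spawn F) = 36 + 169 = 205
d²(p, Spawn G) = 36 + 4 = 40
d²(p, Spawn H) = 64 + 49 = 113
d²(p, Spawn J) = 16 + 49 = 65
p is equidistant from Spawn C and Spawn D (both at squared distance 5), and every other site is strictly farther — so p lies on the Spawn C–Spawn D Voronoi edge.

Spawn C and Spawn D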